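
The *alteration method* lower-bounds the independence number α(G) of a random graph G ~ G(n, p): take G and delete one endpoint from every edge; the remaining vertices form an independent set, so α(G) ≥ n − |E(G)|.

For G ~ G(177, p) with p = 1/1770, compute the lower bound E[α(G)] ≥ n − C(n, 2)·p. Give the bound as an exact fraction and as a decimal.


E[|E(G)|] = C(177, 2)·p = 15576 · (1/1770) = 44/5.
E[α(G)] ≥ n − E[|E(G)|] = 177 − 44/5 = 841/5.
Numerically: ≈ 168.200.
(This is only a lower bound; the true E[α(G)] may be larger.)

E[α(G)] ≥ 841/5 ≈ 168.200.


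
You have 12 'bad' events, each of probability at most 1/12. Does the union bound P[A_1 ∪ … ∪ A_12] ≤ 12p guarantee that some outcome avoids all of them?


Union bound: P[∪_{i=1}^{12} A_i] ≤ Σ_i P[A_i] ≤ 12·p = 12·(1/12) = 1.
Numerically: 1 ≈ 1.000000.
Is 1 < 1? NO.
Since the bound 1 is ≥ 1, the union bound is uninformative here; it does NOT by itself certify existence.

12·p = 1 ≈ 1.000000; existence NOT certified by the union bound.


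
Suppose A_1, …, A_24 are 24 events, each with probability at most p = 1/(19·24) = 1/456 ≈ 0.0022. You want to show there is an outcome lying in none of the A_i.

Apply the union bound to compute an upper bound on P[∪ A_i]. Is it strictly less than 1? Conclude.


Union bound: P[∪_{i=1}^{24} A_i] ≤ Σ_i P[A_i] ≤ 24·p = 24·(1/456) = 1/19.
Numerically: 1/19 ≈ 0.0526.
Is 1/19 < 1? YES.
Since P[∪ A_i] ≤ 1/19 < 1, the complement has P[∩ A_i^c] ≥ 1 − 1/19 = 18/19 > 0, so some outcome avoids every A_i.

24·p = 1/19 ≈ 0.0526; existence CERTIFIED by the union bound.


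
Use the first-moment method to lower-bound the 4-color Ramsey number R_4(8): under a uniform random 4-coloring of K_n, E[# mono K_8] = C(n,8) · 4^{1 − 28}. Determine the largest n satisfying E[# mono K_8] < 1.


We need C(n, 8) · 4^{1 − 28} < 1, i.e. C(n, 8) < 4^{28 − 1} = 18014398509481984.
Check values of n near the boundary:
  n = 402: C(402, 8) = 15770615726749950; 15770615726749950 < 18014398509481984? YES
  n = 403: C(403, 8) = 16090020602228430; 16090020602228430 < 18014398509481984? YES
  n = 404: C(404, 8) = 16415071523485570; 16415071523485570 < 18014398509481984? YES
  n = 405: C(405, 8) = 16745853821188050; 16745853821188050 < 18014398509481984? YES
  n = 406: C(406, 8) = 17082453897995850; 17082453897995850 < 18014398509481984? YES
  n = 407: C(407, 8) = 17424959239309050; 17424959239309050 < 18014398509481984? YES
  n = 408: C(408, 8) = 17773458424095231; 17773458424095231 < 18014398509481984? YES
  n = 409: C(409, 8) = 18128041135797879; 18128041135797879 < 18014398509481984? NO
  n = 410: C(410, 8) = 18488798173326195; 18488798173326195 < 18014398509481984? NO
  n = 411: C(411, 8) = 18855821462126715; 18855821462126715 < 18014398509481984? NO
The largest n with C(n, 8) < 18014398509481984 is n = 408 (where E[X] = 17773458424095231/18014398509481984 ≈ 0.986625). Hence R_4(8) > 408, i.e. R_4(8) ≥ 409.

Largest n = 408; hence R_4(8) > 408.


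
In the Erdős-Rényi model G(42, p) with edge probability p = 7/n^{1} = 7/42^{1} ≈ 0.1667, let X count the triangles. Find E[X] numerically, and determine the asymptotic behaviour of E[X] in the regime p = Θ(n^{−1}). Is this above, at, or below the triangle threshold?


Number of potential triangles: C(42, 3) = 11480.
Each occurs with probability p³ ≈ (0.1667)³ ≈ 4.629630e-03.
By linearity: E[X] = C(42, 3)·p³ ≈ 11480 · 4.629630e-03 ≈ 53.1481.
Here α = 1, so p = 7/n is exactly at the triangle threshold p ~ 1/n. Asymptotically E[X] → c³/6 = 7³/6 = 343/6 ≈ 57.1667, a bounded constant. In this regime the triangle count is asymptotically Poisson(c³/6).

E[X] ≈ 53.1481; in regime p = Θ(1/n^{1}) E[X] stays bounded (at the triangle threshold p ~ 1/n).


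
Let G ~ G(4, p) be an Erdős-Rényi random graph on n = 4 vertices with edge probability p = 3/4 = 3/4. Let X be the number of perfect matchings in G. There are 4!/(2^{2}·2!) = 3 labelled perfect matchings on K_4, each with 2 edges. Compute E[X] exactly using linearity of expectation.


K_4 has 4!/(2^{2}·2!) = 3 labelled perfect matchings.
For each such perfect matching H, let X_H = 1 if all 2 edges of H are present in G. Then P[X_H = 1] = p^{2} = (3/4)^{2} = 9/16.
By linearity of expectation: E[X] = Σ_H E[X_H] = 3 · p^{2} = 3 · 9/16 = 27/16.
Numerically: E[X] ≈ 1.69.

E[X] = 3 · (3/4)^{2} = 27/16 ≈ 1.69.


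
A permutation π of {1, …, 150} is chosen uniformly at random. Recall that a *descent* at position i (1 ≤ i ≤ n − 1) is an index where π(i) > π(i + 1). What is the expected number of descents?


Write X = Σ X_I over i = 1, …, 149, with X_I the indicator of one descent.
There are 149 indicators.
For each fixed i, the pair (π(i), π(i+1)) is a uniformly random ordered pair of distinct values from {1, …, 150}; by symmetry P[π(i) > π(i+1)] = 1/2.
By linearity: E[X] = 149 · (1/2) = (150 − 1) · (1/2) = 149/2 ≈ 74.50000.

E[X] = 149/2 = 74.50000.


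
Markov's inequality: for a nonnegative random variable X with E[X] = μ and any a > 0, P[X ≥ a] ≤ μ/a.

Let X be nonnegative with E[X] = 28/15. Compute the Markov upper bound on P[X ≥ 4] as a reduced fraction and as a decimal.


μ = E[X] = 28/15, a = 4.
Markov: P[X ≥ 4] ≤ μ/a = (28/15)/4 = 7/15.
Numerically: ≈ 0.466667.
(Since a = 4 > μ = 1.866667, the bound 7/15 is < 1 and informative.)

P[X ≥ 4] ≤ 7/15 ≈ 0.466667.


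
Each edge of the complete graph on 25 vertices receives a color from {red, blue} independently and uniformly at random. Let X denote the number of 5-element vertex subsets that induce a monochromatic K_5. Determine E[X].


Let X = Σ_S X_S over the C(25, 5) = 53130 subsets S of size 5, where X_S = 1 if the K_5 on S is monochromatic.
For a fixed S, the K_5 on S has C(5, 2) = 10 edges. P[all 10 edges red] = (1/2)^10, and likewise for blue, so P[monochromatic] = 2·(1/2)^10 = 2^{1 − 10} = 1/512.
By linearity of expectation: E[X] = C(25, 5) · 2^{1 − 10} = 53130 · 1/512 = 26565/256.
Numerically: E[X] ≈ 103.76953.

E[X] = C(25,5)·2^(1−C(5,2)) = 26565/256 ≈ 103.76953.


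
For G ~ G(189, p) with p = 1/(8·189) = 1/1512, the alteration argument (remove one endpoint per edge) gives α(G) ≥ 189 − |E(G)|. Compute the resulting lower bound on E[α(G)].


E[|E(G)|] = C(189, 2)·p = 17766 · (1/1512) = 47/4.
E[α(G)] ≥ n − E[|E(G)|] = 189 − 47/4 = 709/4.
Numerically: ≈ 177.250000.
(This is only a lower bound; the true E[α(G)] may be larger.)

E[α(G)] ≥ 709/4 ≈ 177.250000.


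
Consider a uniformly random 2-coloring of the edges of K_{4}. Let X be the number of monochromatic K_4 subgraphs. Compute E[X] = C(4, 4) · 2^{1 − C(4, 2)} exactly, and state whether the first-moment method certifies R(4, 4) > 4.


E[X] = C(4, 4) · 2^{1 − 6} = 1 · 2^{−5} = 1/32.
As a reduced fraction: E[X] = 1/32 ≈ 0.031250.
Is E[X] < 1? YES.
Since E[X] < 1, there exists a 2-coloring of K_{4} with no monochromatic K_4; hence R(4, 4) > 4.

E[X] = 1/32 ≈ 0.031250; E[X] < 1, so R(4, 4) > 4.


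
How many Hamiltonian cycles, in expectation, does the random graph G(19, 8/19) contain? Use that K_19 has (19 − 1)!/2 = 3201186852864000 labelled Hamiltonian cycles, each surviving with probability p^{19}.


K_19 has (19 − 1)!/2 = 3201186852864000 labelled Hamiltonian cycles.
For each such Hamiltonian cycle H, let X_H = 1 if all 19 edges of H are present in G. Then P[X_H = 1] = p^{19} = (8/19)^{19} = 144115188075855872/1978419655660313589123979.
By linearity of expectation: E[X] = Σ_H E[X_H] = 3201186852864000 · p^{19} = 3201186852864000 · 144115188075855872/1978419655660313589123979 = 461339645366452518590934417408000/1978419655660313589123979.
Numerically: E[X] ≈ 2.33186e+08.

E[X] = 3201186852864000 · (8/19)^{19} = 461339645366452518590934417408000/1978419655660313589123979 ≈ 2.33186e+08.


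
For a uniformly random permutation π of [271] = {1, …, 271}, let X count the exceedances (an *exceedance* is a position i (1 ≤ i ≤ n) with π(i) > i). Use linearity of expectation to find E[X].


Write X = Σ_{i=1}^{271} X_i, where X_i = 1_{π(i) > i}.
For each fixed i, π(i) is uniform over {1, …, 271} (marginal of a uniform permutation), so P[π(i) > i] = (n − i)/n. Summing: Σ_{i=1}^{271} (n − i)/n = (0 + 1 + … + 270)/271 = 271(271 − 1)/(2·271) = (271 − 1)/2.
Hence E[X] = Σ_{i=1}^{271} (271 − i)/271 = 135 ≈ 135.0000.

E[X] = 135 = 135.0000.


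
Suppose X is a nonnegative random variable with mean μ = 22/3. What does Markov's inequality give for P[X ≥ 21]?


μ = E[X] = 22/3, a = 21.
Markov: P[X ≥ 21] ≤ μ/a = (22/3)/21 = 22/63.
Numerically: ≈ 0.3492.
(Since a = 21 > μ = 7.3333, the bound 22/63 is < 1 and informative.)

P[X ≥ 21] ≤ 22/63 ≈ 0.3492.


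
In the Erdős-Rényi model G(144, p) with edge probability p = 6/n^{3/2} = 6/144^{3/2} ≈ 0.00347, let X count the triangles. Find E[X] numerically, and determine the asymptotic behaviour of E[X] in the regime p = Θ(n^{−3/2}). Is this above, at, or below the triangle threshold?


Number of potential triangles: C(144, 3) = 487344.
Each occurs with probability p³ ≈ (0.00347)³ ≈ 4.18622e-08.
By linearity: E[X] = C(144, 3)·p³ ≈ 487344 · 4.18622e-08 ≈ 0.020.
Since α = 3/2 > 1, p = c/n^{3/2} = o(1/n) is below the triangle threshold p ~ 1/n. Asymptotically E[X] ~ (c³/6)·n^{3(1−α)} = (6³/6)·n^{-1.5} → 0, so by Markov's inequality G has no triangles w.h.p.

E[X] ≈ 0.020; in regime p = Θ(1/n^{3/2}) E[X] tends to 0 (below the triangle threshold p ~ 1/n).


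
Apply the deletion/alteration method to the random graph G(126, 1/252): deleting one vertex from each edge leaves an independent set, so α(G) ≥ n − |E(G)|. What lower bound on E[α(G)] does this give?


E[|E(G)|] = C(126, 2)·p = 7875 · (1/252) = 125/4.
E[α(G)] ≥ n − E[|E(G)|] = 126 − 125/4 = 379/4.
Numerically: ≈ 94.7500.
(This is only a lower bound; the true E[α(G)] may be larger.)

E[α(G)] ≥ 379/4 ≈ 94.7500.


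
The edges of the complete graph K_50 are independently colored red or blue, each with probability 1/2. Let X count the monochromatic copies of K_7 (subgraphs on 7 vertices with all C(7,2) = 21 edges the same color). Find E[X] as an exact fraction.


Let X = Σ_S X_S over the C(50, 7) = 99884400 subsets S of size 7, where X_S = 1 if the K_7 on S is monochromatic.
For a fixed S, the K_7 on S has C(7, 2) = 21 edges. P[all 21 edges red] = (1/2)^21, and likewise for blue, so P[monochromatic] = 2·(1/2)^21 = 2^{1 − 21} = 1/1048576.
By linearity: E[X] = C(50, 7) · 2^{1 − 21} = 99884400 · 1/1048576 = 6242775/65536.
Numerically: E[X] ≈ 95.257.

E[X] = C(50,7)·2^(1−C(7,2)) = 6242775/65536 ≈ 95.257.


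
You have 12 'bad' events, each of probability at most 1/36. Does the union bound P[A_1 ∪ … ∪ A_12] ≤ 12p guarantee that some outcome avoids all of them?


Union bound: P[∪_{i=1}^{12} A_i] ≤ Σ_i P[A_i] ≤ 12·p = 12·(1/36) = 1/3.
Numerically: 1/3 ≈ 0.33333.
Is 1/3 < 1? YES.
Since P[∪ A_i] ≤ 1/3 < 1, the complement has P[∩ A_i^c] ≥ 1 − 1/3 = 2/3 > 0, so some outcome avoids every A_i.

12·p = 1/3 ≈ 0.33333; existence CERTIFIED by the union bound.


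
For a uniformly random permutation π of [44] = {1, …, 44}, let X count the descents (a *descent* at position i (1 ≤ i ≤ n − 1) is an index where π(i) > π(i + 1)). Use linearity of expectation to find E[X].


Write X = Σ X_I over i = 1, …, 43, with X_I the indicator of one descent.
There are 43 indicators.
For each fixed i, the pair (π(i), π(i+1)) is a uniformly random ordered pair of distinct values from {1, …, 44}; by symmetry P[π(i) > π(i+1)] = 1/2.
By linearity: E[X] = 43 · (1/2) = (44 − 1) · (1/2) = 43/2 ≈ 21.500000.

E[X] = 43/2 = 21.500000.


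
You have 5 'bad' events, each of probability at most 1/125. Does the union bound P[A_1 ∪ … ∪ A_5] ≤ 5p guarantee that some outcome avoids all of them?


Union bound: P[∪_{i=1}^{5} A_i] ≤ Σ_i P[A_i] ≤ 5·p = 5·(1/125) = 1/25.
Numerically: 1/25 ≈ 0.04000.
Is 1/25 < 1? YES.
Since P[∪ A_i] ≤ 1/25 < 1, the complement has P[∩ A_i^c] ≥ 1 − 1/25 = 24/25 > 0, so some outcome avoids every A_i.

5·p = 1/25 ≈ 0.04000; existence CERTIFIED by the union bound.


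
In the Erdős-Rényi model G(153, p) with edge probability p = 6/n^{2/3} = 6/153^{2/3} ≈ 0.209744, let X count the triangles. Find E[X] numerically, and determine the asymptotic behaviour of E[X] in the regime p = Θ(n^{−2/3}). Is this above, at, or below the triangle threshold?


Number of potential triangles: C(153, 3) = 585276.
Each occurs with probability p³ ≈ (0.209744)³ ≈ 9.22722030e-03.
By linearity: E[X] = C(153, 3)·p³ ≈ 585276 · 9.22722030e-03 ≈ 5400.470588.
Since α = 2/3 < 1, p = c/n^{2/3} ≫ 1/n is above the triangle threshold p ~ 1/n. Asymptotically E[X] ~ (c³/6)·n^{3(1−α)} = (6³/6)·n^{1} → ∞; triangles are abundant w.h.p.

E[X] ≈ 5400.470588; in regime p = Θ(1/n^{2/3}) E[X] diverges (above the triangle threshold p ~ 1/n).


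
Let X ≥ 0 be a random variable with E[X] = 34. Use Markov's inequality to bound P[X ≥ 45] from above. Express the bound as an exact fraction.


μ = E[X] = 34, a = 45.
Markov: P[X ≥ 45] ≤ μ/a = (34)/45 = 34/45.
Numerically: ≈ 0.7556.
(Since a = 45 > μ = 34.0000, the bound 34/45 is < 1 and informative.)

P[X ≥ 45] ≤ 34/45 ≈ 0.7556.


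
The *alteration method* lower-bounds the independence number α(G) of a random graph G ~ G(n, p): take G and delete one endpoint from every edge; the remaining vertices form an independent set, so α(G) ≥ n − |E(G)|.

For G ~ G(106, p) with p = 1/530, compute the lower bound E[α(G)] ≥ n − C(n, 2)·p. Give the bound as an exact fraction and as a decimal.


E[|E(G)|] = C(106, 2)·p = 5565 · (1/530) = 21/2.
E[α(G)] ≥ n − E[|E(G)|] = 106 − 21/2 = 191/2.
Numerically: ≈ 95.50000.
(This is only a lower bound; the true E[α(G)] may be larger.)

E[α(G)] ≥ 191/2 ≈ 95.50000.


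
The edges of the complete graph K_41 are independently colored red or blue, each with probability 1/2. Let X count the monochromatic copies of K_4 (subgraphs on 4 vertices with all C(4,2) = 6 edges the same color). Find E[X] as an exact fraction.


Let X = Σ_S X_S over the C(41, 4) = 101270 subsets S of size 4, where X_S = 1 if the K_4 on S is monochromatic.
For a fixed S, the K_4 on S has C(4, 2) = 6 edges. P[all 6 edges red] = (1/2)^6, and likewise for blue, so P[monochromatic] = 2·(1/2)^6 = 2^{1 − 6} = 1/32.
By linearity: E[X] = C(41, 4) · 2^{1 − 6} = 101270 · 1/32 = 50635/16.
Numerically: E[X] ≈ 3164.68750.

E[X] = C(41,4)·2^(1−C(4,2)) = 50635/16 ≈ 3164.68750.


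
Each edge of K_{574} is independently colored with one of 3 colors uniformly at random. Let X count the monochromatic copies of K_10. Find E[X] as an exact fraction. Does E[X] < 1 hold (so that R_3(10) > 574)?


E[X] = C(574, 10) · 3^{1 − 45} = 988824035203816502691 · 3^{−44} = 988824035203816502691/984770902183611232881.
As a reduced fraction: E[X] = 109869337244868500299/109418989131512359209 ≈ 1.004116.
Is E[X] < 1? NO.
Since E[X] ≥ 1, the first-moment bound is inconclusive at n = 574; it does NOT by itself certify R_3(10) > 574.

E[X] = 109869337244868500299/109418989131512359209 ≈ 1.004116; E[X] ≥ 1; first-moment method inconclusive here.


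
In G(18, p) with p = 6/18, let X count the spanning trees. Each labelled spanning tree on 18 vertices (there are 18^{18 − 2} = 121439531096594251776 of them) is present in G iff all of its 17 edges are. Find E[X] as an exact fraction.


K_18 has 18^{18 − 2} = 121439531096594251776 labelled spanning trees.
For each such spanning tree H, let X_H = 1 if all 17 edges of H are present in G. Then P[X_H = 1] = p^{17} = (1/3)^{17} = 1/129140163.
Summing the indicators: E[X] = Σ_H E[X_H] = 121439531096594251776 · p^{17} = 121439531096594251776 · 1/129140163 = 940369969152.
Numerically: E[X] ≈ 9.4e+11.

E[X] = 121439531096594251776 · (1/3)^{17} = 940369969152 ≈ 9.4e+11.


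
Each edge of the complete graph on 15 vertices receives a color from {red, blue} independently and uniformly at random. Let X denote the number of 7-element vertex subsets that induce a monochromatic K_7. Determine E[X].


Let X = Σ_S X_S over the C(15, 7) = 6435 subsets S of size 7, where X_S = 1 if the K_7 on S is monochromatic.
For a fixed S, the K_7 on S has C(7, 2) = 21 edges. P[all 21 edges red] = (1/2)^21, and likewise for blue, so P[monochromatic] = 2·(1/2)^21 = 2^{1 − 21} = 1/1048576.
By linearity of expectation: E[X] = C(15, 7) · 2^{1 − 21} = 6435 · 1/1048576 = 6435/1048576.
Numerically: E[X] ≈ 0.006.

E[X] = C(15,7)·2^(1−C(7,2)) = 6435/1048576 ≈ 0.006.


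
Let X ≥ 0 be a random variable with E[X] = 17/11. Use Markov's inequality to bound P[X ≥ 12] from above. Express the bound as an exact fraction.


μ = E[X] = 17/11, a = 12.
Markov: P[X ≥ 12] ≤ μ/a = (17/11)/12 = 17/132.
Numerically: ≈ 0.12879.
(Since a = 12 > μ = 1.54545, the bound 17/132 is < 1 and informative.)

P[X ≥ 12] ≤ 17/132 ≈ 0.12879.


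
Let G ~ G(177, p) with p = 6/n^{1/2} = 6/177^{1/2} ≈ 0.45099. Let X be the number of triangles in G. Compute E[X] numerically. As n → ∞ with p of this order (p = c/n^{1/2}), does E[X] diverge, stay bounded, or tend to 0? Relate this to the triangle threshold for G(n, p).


Number of potential triangles: C(177, 3) = 908600.
Each occurs with probability p³ ≈ (0.45099)³ ≈ 9.1726295e-02.
By linearity: E[X] = C(177, 3)·p³ ≈ 908600 · 9.1726295e-02 ≈ 83342.51158.
Since α = 1/2 < 1, p = c/n^{1/2} ≫ 1/n is above the triangle threshold p ~ 1/n. Asymptotically E[X] ~ (c³/6)·n^{3(1−α)} = (6³/6)·n^{1.5} → ∞; triangles are abundant w.h.p.

E[X] ≈ 83342.51158; in regime p = Θ(1/n^{1/2}) E[X] diverges (above the triangle threshold p ~ 1/n).


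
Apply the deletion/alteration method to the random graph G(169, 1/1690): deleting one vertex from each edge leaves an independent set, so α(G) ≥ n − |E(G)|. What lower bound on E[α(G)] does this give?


E[|E(G)|] = C(169, 2)·p = 14196 · (1/1690) = 42/5.
E[α(G)] ≥ n − E[|E(G)|] = 169 − 42/5 = 803/5.
Numerically: ≈ 160.6000.
(This is only a lower bound; the true E[α(G)] may be larger.)

E[α(G)] ≥ 803/5 ≈ 160.6000.


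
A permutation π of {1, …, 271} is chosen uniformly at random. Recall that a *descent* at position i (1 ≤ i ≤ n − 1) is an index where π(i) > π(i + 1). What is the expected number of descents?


Write X = Σ X_I over i = 1, …, 270, with X_I the indicator of one descent.
There are 270 indicators.
For each fixed i, the pair (π(i), π(i+1)) is a uniformly random ordered pair of distinct values from {1, …, 271}; by symmetry P[π(i) > π(i+1)] = 1/2.
By linearity: E[X] = 270 · (1/2) = (271 − 1) · (1/2) = 135 ≈ 135.0000.

E[X] = 135 = 135.0000.


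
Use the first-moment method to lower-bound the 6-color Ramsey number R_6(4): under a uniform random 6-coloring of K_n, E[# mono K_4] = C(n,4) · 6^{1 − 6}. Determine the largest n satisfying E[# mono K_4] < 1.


We need C(n, 4) · 6^{1 − 6} < 1, i.e. C(n, 4) < 6^{6 − 1} = 7776.
Check values of n near the boundary:
  n = 18: C(18, 4) = 3060; 3060 < 7776? YES
  n = 19: C(19, 4) = 3876; 3876 < 7776? YES
  n = 20: C(20, 4) = 4845; 4845 < 7776? YES
  n = 21: C(21, 4) = 5985; 5985 < 7776? YES
  n = 22: C(22, 4) = 7315; 7315 < 7776? YES
  n = 23: C(23, 4) = 8855; 8855 < 7776? NO
  n = 24: C(24, 4) = 10626; 10626 < 7776? NO
The largest n with C(n, 4) < 7776 is n = 22 (where E[X] = 7315/7776 ≈ 0.9407). Hence R_6(4) > 22, i.e. R_6(4) ≥ 23.

Largest n = 22; hence R_6(4) > 22.


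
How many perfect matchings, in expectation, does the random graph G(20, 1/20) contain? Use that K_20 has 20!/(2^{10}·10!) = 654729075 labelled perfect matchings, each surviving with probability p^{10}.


K_20 has 20!/(2^{10}·10!) = 654729075 labelled perfect matchings.
For each such perfect matching H, let X_H = 1 if all 10 edges of H are present in G. Then P[X_H = 1] = p^{10} = (1/20)^{10} = 1/10240000000000.
Summing the indicators: E[X] = Σ_H E[X_H] = 654729075 · p^{10} = 654729075 · 1/10240000000000 = 26189163/409600000000.
Numerically: E[X] ≈ 6.39e-05.

E[X] = 654729075 · (1/20)^{10} = 26189163/409600000000 ≈ 6.39e-05.


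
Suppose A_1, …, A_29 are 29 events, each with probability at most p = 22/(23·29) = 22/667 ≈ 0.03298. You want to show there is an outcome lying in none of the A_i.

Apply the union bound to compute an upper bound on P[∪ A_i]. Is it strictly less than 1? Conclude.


Union bound: P[∪_{i=1}^{29} A_i] ≤ Σ_i P[A_i] ≤ 29·p = 29·(22/667) = 22/23.
Numerically: 22/23 ≈ 0.95652.
Is 22/23 < 1? YES.
Since P[∪ A_i] ≤ 22/23 < 1, the complement has P[∩ A_i^c] ≥ 1 − 22/23 = 1/23 > 0, so some outcome avoids every A_i.

29·p = 22/23 ≈ 0.95652; existence CERTIFIED by the union bound.


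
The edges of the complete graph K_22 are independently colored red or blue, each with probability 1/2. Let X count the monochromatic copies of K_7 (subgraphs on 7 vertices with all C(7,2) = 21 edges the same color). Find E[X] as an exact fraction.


Let X = Σ_S X_S over the C(22, 7) = 170544 subsets S of size 7, where X_S = 1 if the K_7 on S is monochromatic.
For a fixed S, the K_7 on S has C(7, 2) = 21 edges. P[all 21 edges red] = (1/2)^21, and likewise for blue, so P[monochromatic] = 2·(1/2)^21 = 2^{1 − 21} = 1/1048576.
By linearity of expectation: E[X] = C(22, 7) · 2^{1 − 21} = 170544 · 1/1048576 = 10659/65536.
Numerically: E[X] ≈ 0.16264.

E[X] = C(22,7)·2^(1−C(7,2)) = 10659/65536 ≈ 0.16264.


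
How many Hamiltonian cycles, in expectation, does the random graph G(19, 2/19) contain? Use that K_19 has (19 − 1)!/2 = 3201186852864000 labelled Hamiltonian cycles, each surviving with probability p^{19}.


K_19 has (19 − 1)!/2 = 3201186852864000 labelled Hamiltonian cycles.
For each such Hamiltonian cycle H, let X_H = 1 if all 19 edges of H are present in G. Then P[X_H = 1] = p^{19} = (2/19)^{19} = 524288/1978419655660313589123979.
Summing the indicators: E[X] = Σ_H E[X_H] = 3201186852864000 · p^{19} = 3201186852864000 · 524288/1978419655660313589123979 = 1678343852714360832000/1978419655660313589123979.
Numerically: E[X] ≈ 0.000848.

E[X] = 3201186852864000 · (2/19)^{19} = 1678343852714360832000/1978419655660313589123979 ≈ 0.000848.


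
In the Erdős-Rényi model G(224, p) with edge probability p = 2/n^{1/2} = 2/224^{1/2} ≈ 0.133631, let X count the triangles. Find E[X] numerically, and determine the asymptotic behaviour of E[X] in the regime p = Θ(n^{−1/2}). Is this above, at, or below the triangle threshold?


Number of potential triangles: C(224, 3) = 1848224.
Each occurs with probability p³ ≈ (0.133631)³ ≈ 2.38626109e-03.
By linearity: E[X] = C(224, 3)·p³ ≈ 1848224 · 2.38626109e-03 ≈ 4410.345014.
Since α = 1/2 < 1, p = c/n^{1/2} ≫ 1/n is above the triangle threshold p ~ 1/n. Asymptotically E[X] ~ (c³/6)·n^{3(1−α)} = (2³/6)·n^{1.5} → ∞; triangles are abundant w.h.p.

E[X] ≈ 4410.345014; in regime p = Θ(1/n^{1/2}) E[X] diverges (above the triangle threshold p ~ 1/n).


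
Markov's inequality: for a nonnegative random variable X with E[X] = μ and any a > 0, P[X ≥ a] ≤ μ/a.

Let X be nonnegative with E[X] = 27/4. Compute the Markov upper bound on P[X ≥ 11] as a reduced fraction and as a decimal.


μ = E[X] = 27/4, a = 11.
Markov: P[X ≥ 11] ≤ μ/a = (27/4)/11 = 27/44.
Numerically: ≈ 0.614.
(Since a = 11 > μ = 6.750, the bound 27/44 is < 1 and informative.)

P[X ≥ 11] ≤ 27/44 ≈ 0.614.


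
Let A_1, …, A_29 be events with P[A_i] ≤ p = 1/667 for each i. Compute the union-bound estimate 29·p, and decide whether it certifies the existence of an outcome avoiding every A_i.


Union bound: P[∪_{i=1}^{29} A_i] ≤ Σ_i P[A_i] ≤ 29·p = 29·(1/667) = 1/23.
Numerically: 1/23 ≈ 0.0434783.
Is 1/23 < 1? YES.
Since P[∪ A_i] ≤ 1/23 < 1, the complement has P[∩ A_i^c] ≥ 1 − 1/23 = 22/23 > 0, so some outcome avoids every A_i.

29·p = 1/23 ≈ 0.0434783; existence CERTIFIED by the union bound.


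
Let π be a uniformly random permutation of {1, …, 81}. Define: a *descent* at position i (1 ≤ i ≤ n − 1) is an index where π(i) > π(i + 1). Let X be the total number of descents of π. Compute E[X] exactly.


Write X = Σ X_I over i = 1, …, 80, with X_I the indicator of one descent.
There are 80 indicators.
For each fixed i, the pair (π(i), π(i+1)) is a uniformly random ordered pair of distinct values from {1, …, 81}; by symmetry P[π(i) > π(i+1)] = 1/2.
By linearity: E[X] = 80 · (1/2) = (81 − 1) · (1/2) = 40 ≈ 40.0000.

E[X] = 40 = 40.0000.


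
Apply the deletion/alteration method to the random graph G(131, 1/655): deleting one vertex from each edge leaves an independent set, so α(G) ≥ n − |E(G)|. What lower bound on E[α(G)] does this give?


E[|E(G)|] = C(131, 2)·p = 8515 · (1/655) = 13.
E[α(G)] ≥ n − E[|E(G)|] = 131 − 13 = 118.
Numerically: ≈ 118.000000.
(This is only a lower bound; the true E[α(G)] may be larger.)

E[α(G)] ≥ 118 ≈ 118.000000.


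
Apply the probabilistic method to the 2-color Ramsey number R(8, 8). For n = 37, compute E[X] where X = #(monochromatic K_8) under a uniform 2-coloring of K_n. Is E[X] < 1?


E[X] = C(37, 8) · 2^{1 − 28} = 38608020 · 2^{−27} = 38608020/134217728.
As a reduced fraction: E[X] = 9652005/33554432 ≈ 0.28765.
Is E[X] < 1? YES.
Since E[X] < 1, there exists a 2-coloring of K_{37} with no monochromatic K_8; hence R(8, 8) > 37.

E[X] = 9652005/33554432 ≈ 0.28765; E[X] < 1, so R(8, 8) > 37.


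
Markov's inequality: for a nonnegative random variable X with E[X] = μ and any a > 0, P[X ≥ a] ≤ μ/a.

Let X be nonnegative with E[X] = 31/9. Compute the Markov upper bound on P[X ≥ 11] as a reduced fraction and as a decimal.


μ = E[X] = 31/9, a = 11.
Markov: P[X ≥ 11] ≤ μ/a = (31/9)/11 = 31/99.
Numerically: ≈ 0.3131.
(Since a = 11 > μ = 3.4444, the bound 31/99 is < 1 and informative.)

P[X ≥ 11] ≤ 31/99 ≈ 0.3131.


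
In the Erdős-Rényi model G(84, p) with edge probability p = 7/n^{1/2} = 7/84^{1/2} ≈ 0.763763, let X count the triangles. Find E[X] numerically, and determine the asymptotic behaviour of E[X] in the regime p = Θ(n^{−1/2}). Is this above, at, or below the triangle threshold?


Number of potential triangles: C(84, 3) = 95284.
Each occurs with probability p³ ≈ (0.763763)³ ≈ 4.45528193e-01.
By linearity: E[X] = C(84, 3)·p³ ≈ 95284 · 4.45528193e-01 ≈ 42451.708300.
Since α = 1/2 < 1, p = c/n^{1/2} ≫ 1/n is above the triangle threshold p ~ 1/n. Asymptotically E[X] ~ (c³/6)·n^{3(1−α)} = (7³/6)·n^{1.5} → ∞; triangles are abundant w.h.p.

E[X] ≈ 42451.708300; in regime p = Θ(1/n^{1/2}) E[X] diverges (above the triangle threshold p ~ 1/n).


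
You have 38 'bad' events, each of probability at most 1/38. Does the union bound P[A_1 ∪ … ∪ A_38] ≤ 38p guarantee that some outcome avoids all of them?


Union bound: P[∪_{i=1}^{38} A_i] ≤ Σ_i P[A_i] ≤ 38·p = 38·(1/38) = 1.
Numerically: 1 ≈ 1.000.
Is 1 < 1? NO.
Since the bound 1 is ≥ 1, the union bound is uninformative here; it does NOT by itself certify existence.

38·p = 1 ≈ 1.000; existence NOT certified by the union bound.


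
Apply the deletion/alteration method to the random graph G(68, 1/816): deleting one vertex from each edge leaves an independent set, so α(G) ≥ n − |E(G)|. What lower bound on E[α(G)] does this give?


E[|E(G)|] = C(68, 2)·p = 2278 · (1/816) = 67/24.
E[α(G)] ≥ n − E[|E(G)|] = 68 − 67/24 = 1565/24.
Numerically: ≈ 65.208333.
(This is only a lower bound; the true E[α(G)] may be larger.)

E[α(G)] ≥ 1565/24 ≈ 65.208333.


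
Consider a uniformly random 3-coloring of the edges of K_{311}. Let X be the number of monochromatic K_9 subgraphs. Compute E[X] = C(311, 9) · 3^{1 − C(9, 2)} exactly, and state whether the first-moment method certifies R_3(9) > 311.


E[X] = C(311, 9) · 3^{1 − 36} = 66733530156060130 · 3^{−35} = 66733530156060130/50031545098999707.
As a reduced fraction: E[X] = 66733530156060130/50031545098999707 ≈ 1.3338291.
Is E[X] < 1? NO.
Since E[X] ≥ 1, the first-moment bound is inconclusive at n = 311; it does NOT by itself certify R_3(9) > 311.

E[X] = 66733530156060130/50031545098999707 ≈ 1.3338291; E[X] ≥ 1; first-moment method inconclusive here.


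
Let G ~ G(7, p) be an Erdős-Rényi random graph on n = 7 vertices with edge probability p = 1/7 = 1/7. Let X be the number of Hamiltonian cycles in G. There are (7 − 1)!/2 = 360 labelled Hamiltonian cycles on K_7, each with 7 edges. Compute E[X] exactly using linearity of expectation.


K_7 has (7 − 1)!/2 = 360 labelled Hamiltonian cycles.
For each such Hamiltonian cycle H, let X_H = 1 if all 7 edges of H are present in G. Then P[X_H = 1] = p^{7} = (1/7)^{7} = 1/823543.
Summing the indicators: E[X] = Σ_H E[X_H] = 360 · p^{7} = 360 · 1/823543 = 360/823543.
Numerically: E[X] ≈ 0.000437136.

E[X] = 360 · (1/7)^{7} = 360/823543 ≈ 0.000437136.


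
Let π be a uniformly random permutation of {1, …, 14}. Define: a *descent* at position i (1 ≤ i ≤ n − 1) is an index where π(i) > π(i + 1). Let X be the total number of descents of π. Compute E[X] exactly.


Write X = Σ X_I over i = 1, …, 13, with X_I the indicator of one descent.
There are 13 indicators.
For each fixed i, the pair (π(i), π(i+1)) is a uniformly random ordered pair of distinct values from {1, …, 14}; by symmetry P[π(i) > π(i+1)] = 1/2.
By linearity: E[X] = 13 · (1/2) = (14 − 1) · (1/2) = 13/2 ≈ 6.5000.

E[X] = 13/2 = 6.5000.


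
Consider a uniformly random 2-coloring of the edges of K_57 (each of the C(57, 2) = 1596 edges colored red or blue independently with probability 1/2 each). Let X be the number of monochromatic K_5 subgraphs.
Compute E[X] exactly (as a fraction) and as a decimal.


Let X = Σ_S X_S over the C(57, 5) = 4187106 subsets S of size 5, where X_S = 1 if the K_5 on S is monochromatic.
For a fixed S, the K_5 on S has C(5, 2) = 10 edges. P[all 10 edges red] = (1/2)^10, and likewise for blue, so P[monochromatic] = 2·(1/2)^10 = 2^{1 − 10} = 1/512.
By linearity: E[X] = C(57, 5) · 2^{1 − 10} = 4187106 · 1/512 = 2093553/256.
Numerically: E[X] ≈ 8177.941.

E[X] = C(57,5)·2^(1−C(5,2)) = 2093553/256 ≈ 8177.941.


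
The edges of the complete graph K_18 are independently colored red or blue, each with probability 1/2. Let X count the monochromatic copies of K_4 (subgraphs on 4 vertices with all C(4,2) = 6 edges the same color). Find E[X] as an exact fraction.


Let X = Σ_S X_S over the C(18, 4) = 3060 subsets S of size 4, where X_S = 1 if the K_4 on S is monochromatic.
For a fixed S, the K_4 on S has C(4, 2) = 6 edges. P[all 6 edges red] = (1/2)^6, and likewise for blue, so P[monochromatic] = 2·(1/2)^6 = 2^{1 − 6} = 1/32.
By linearity: E[X] = C(18, 4) · 2^{1 − 6} = 3060 · 1/32 = 765/8.
Numerically: E[X] ≈ 95.625000.

E[X] = C(18,4)·2^(1−C(4,2)) = 765/8 ≈ 95.625000.


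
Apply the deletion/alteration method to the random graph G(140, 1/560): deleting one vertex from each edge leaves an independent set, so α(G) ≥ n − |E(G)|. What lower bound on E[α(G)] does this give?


E[|E(G)|] = C(140, 2)·p = 9730 · (1/560) = 139/8.
E[α(G)] ≥ n − E[|E(G)|] = 140 − 139/8 = 981/8.
Numerically: ≈ 122.625000.
(This is only a lower bound; the true E[α(G)] may be larger.)

E[α(G)] ≥ 981/8 ≈ 122.625000.


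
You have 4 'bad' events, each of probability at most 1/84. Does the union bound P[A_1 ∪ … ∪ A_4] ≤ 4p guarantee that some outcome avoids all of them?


Union bound: P[∪_{i=1}^{4} A_i] ≤ Σ_i P[A_i] ≤ 4·p = 4·(1/84) = 1/21.
Numerically: 1/21 ≈ 0.047619.
Is 1/21 < 1? YES.
Since P[∪ A_i] ≤ 1/21 < 1, the complement has P[∩ A_i^c] ≥ 1 − 1/21 = 20/21 > 0, so some outcome avoids every A_i.

4·p = 1/21 ≈ 0.047619; existence CERTIFIED by the union bound.


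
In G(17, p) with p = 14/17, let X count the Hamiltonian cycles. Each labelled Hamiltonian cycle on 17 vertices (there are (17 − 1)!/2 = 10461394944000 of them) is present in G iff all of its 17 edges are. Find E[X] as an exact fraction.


K_17 has (17 − 1)!/2 = 10461394944000 labelled Hamiltonian cycles.
For each such Hamiltonian cycle H, let X_H = 1 if all 17 edges of H are present in G. Then P[X_H = 1] = p^{17} = (14/17)^{17} = 30491346729331195904/827240261886336764177.
By linearity: E[X] = Σ_H E[X_H] = 10461394944000 · p^{17} = 10461394944000 · 30491346729331195904/827240261886336764177 = 318982020509976309331579109376000/827240261886336764177.
Numerically: E[X] ≈ 3.856e+11.

E[X] = 10461394944000 · (14/17)^{17} = 318982020509976309331579109376000/827240261886336764177 ≈ 3.856e+11.


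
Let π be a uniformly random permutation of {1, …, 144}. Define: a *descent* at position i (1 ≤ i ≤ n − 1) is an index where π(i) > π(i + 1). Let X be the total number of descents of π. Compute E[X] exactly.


Write X = Σ X_I over i = 1, …, 143, with X_I the indicator of one descent.
There are 143 indicators.
For each fixed i, the pair (π(i), π(i+1)) is a uniformly random ordered pair of distinct values from {1, …, 144}; by symmetry P[π(i) > π(i+1)] = 1/2.
By linearity: E[X] = 143 · (1/2) = (144 − 1) · (1/2) = 143/2 ≈ 71.500.

E[X] = 143/2 = 71.500.


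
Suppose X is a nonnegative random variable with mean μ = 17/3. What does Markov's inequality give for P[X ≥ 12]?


μ = E[X] = 17/3, a = 12.
Markov: P[X ≥ 12] ≤ μ/a = (17/3)/12 = 17/36.
Numerically: ≈ 0.47222.
(Since a = 12 > μ = 5.66667, the bound 17/36 is < 1 and informative.)

P[X ≥ 12] ≤ 17/36 ≈ 0.47222.


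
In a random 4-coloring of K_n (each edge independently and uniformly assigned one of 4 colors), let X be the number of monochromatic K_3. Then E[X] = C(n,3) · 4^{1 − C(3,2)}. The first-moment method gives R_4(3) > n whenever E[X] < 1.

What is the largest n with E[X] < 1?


We need C(n, 3) · 4^{1 − 3} < 1, i.e. C(n, 3) < 4^{3 − 1} = 16.
Check values of n near the boundary:
  n = 3: C(3, 3) = 1; 1 < 16? YES
  n = 4: C(4, 3) = 4; 4 < 16? YES
  n = 5: C(5, 3) = 10; 10 < 16? YES
  n = 6: C(6, 3) = 20; 20 < 16? NO
  n = 7: C(7, 3) = 35; 35 < 16? NO
  n = 8: C(8, 3) = 56; 56 < 16? NO
The largest n with C(n, 3) < 16 is n = 5 (where E[X] = 5/8 ≈ 0.6250). Hence R_4(3) > 5, i.e. R_4(3) ≥ 6.

Largest n = 5; hence R_4(3) > 5.


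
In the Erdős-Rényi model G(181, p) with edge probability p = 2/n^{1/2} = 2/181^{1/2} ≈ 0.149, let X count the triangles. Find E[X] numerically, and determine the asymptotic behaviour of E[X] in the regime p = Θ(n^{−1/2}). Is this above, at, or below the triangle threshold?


Number of potential triangles: C(181, 3) = 971970.
Each occurs with probability p³ ≈ (0.149)³ ≈ 3.28528e-03.
By linearity: E[X] = C(181, 3)·p³ ≈ 971970 · 3.28528e-03 ≈ 3193.192.
Since α = 1/2 < 1, p = c/n^{1/2} ≫ 1/n is above the triangle threshold p ~ 1/n. Asymptotically E[X] ~ (c³/6)·n^{3(1−α)} = (2³/6)·n^{1.5} → ∞; triangles are abundant w.h.p.

E[X] ≈ 3193.192; in regime p = Θ(1/n^{1/2}) E[X] diverges (above the triangle threshold p ~ 1/n).


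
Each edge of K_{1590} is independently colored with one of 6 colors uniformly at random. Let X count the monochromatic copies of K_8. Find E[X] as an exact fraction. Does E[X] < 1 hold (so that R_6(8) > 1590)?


E[X] = C(1590, 8) · 6^{1 − 28} = 995397314198933813310 · 6^{−27} = 995397314198933813310/1023490369077469249536.
As a reduced fraction: E[X] = 55299850788829656295/56860576059859402752 ≈ 0.9725517.
Is E[X] < 1? YES.
Since E[X] < 1, there exists a 6-coloring of K_{1590} with no monochromatic K_8; hence R_6(8) > 1590.

E[X] = 55299850788829656295/56860576059859402752 ≈ 0.9725517; E[X] < 1, so R_6(8) > 1590.


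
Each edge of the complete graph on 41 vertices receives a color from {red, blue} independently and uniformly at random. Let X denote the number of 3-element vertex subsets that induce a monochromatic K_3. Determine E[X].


Let X = Σ_S X_S over the C(41, 3) = 10660 subsets S of size 3, where X_S = 1 if the K_3 on S is monochromatic.
For a fixed S, the K_3 on S has C(3, 2) = 3 edges. P[all 3 edges red] = (1/2)^3, and likewise for blue, so P[monochromatic] = 2·(1/2)^3 = 2^{1 − 3} = 1/4.
By linearity of expectation: E[X] = C(41, 3) · 2^{1 − 3} = 10660 · 1/4 = 2665.
Numerically: E[X] ≈ 2665.0000.

E[X] = C(41,3)·2^(1−C(3,2)) = 2665 ≈ 2665.0000.


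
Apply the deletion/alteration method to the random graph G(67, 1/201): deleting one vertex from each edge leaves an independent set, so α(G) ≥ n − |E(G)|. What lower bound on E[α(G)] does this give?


E[|E(G)|] = C(67, 2)·p = 2211 · (1/201) = 11.
E[α(G)] ≥ n − E[|E(G)|] = 67 − 11 = 56.
Numerically: ≈ 56.0000.
(This is only a lower bound; the true E[α(G)] may be larger.)

E[α(G)] ≥ 56 ≈ 56.0000.


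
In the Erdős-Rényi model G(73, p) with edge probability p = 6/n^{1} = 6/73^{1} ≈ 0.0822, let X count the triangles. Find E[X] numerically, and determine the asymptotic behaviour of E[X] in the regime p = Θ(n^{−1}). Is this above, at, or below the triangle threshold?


Number of potential triangles: C(73, 3) = 62196.
Each occurs with probability p³ ≈ (0.0822)³ ≈ 5.55246e-04.
By linearity: E[X] = C(73, 3)·p³ ≈ 62196 · 5.55246e-04 ≈ 34.534.
Here α = 1, so p = 6/n is exactly at the triangle threshold p ~ 1/n. Asymptotically E[X] → c³/6 = 6³/6 = 36 ≈ 36.000, a bounded constant. In this regime the triangle count is asymptotically Poisson(c³/6).

E[X] ≈ 34.534; in regime p = Θ(1/n^{1}) E[X] stays bounded (at the triangle threshold p ~ 1/n).


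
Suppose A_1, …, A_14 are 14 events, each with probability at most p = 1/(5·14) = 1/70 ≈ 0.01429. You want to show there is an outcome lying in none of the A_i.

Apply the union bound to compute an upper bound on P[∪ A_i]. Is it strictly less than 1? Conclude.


Union bound: P[∪_{i=1}^{14} A_i] ≤ Σ_i P[A_i] ≤ 14·p = 14·(1/70) = 1/5.
Numerically: 1/5 ≈ 0.20000.
Is 1/5 < 1? YES.
Since P[∪ A_i] ≤ 1/5 < 1, the complement has P[∩ A_i^c] ≥ 1 − 1/5 = 4/5 > 0, so some outcome avoids every A_i.

14·p = 1/5 ≈ 0.20000; existence CERTIFIED by the union bound.


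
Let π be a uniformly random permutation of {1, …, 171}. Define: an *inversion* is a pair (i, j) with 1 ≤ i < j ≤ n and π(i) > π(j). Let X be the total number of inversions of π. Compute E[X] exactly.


Write X = Σ X_I over the C(171, 2) = 14535 pairs i < j, with X_I the indicator of one inversion.
There are 14535 indicators.
For each fixed pair i < j, the values π(i) and π(j) are two distinct elements of {1, …, 171} in uniformly random order; by symmetry P[π(i) > π(j)] = 1/2.
By linearity: E[X] = 14535 · (1/2) = C(171, 2) · (1/2) = 14535/2 = 14535/2 ≈ 7267.5000.

E[X] = 14535/2 = 7267.5000.


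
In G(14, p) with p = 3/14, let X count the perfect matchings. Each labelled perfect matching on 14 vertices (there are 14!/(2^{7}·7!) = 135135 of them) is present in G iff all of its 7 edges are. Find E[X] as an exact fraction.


K_14 has 14!/(2^{7}·7!) = 135135 labelled perfect matchings.
For each such perfect matching H, let X_H = 1 if all 7 edges of H are present in G. Then P[X_H = 1] = p^{7} = (3/14)^{7} = 2187/105413504.
By linearity: E[X] = Σ_H E[X_H] = 135135 · p^{7} = 135135 · 2187/105413504 = 42220035/15059072.
Numerically: E[X] ≈ 2.804.

E[X] = 135135 · (3/14)^{7} = 42220035/15059072 ≈ 2.804.


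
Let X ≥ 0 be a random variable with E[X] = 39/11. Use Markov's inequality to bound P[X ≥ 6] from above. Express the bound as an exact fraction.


μ = E[X] = 39/11, a = 6.
Markov: P[X ≥ 6] ≤ μ/a = (39/11)/6 = 13/22.
Numerically: ≈ 0.591.
(Since a = 6 > μ = 3.545, the bound 13/22 is < 1 and informative.)

P[X ≥ 6] ≤ 13/22 ≈ 0.591.
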